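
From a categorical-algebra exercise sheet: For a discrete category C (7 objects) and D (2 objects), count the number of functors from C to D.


A functor from a discrete category C to D is determined by
where each object maps. Each of the 7 objects of C can map
to any of the 2 objects of D independently.
Number of functors = 2^7 = 128

128


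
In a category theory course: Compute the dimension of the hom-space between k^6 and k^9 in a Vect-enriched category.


In Vect-enriched categories, Hom(k^n, k^m) is the space of m x n matrices.
dim(Hom(k^6, k^9)) = 9 * 6 = 54

54


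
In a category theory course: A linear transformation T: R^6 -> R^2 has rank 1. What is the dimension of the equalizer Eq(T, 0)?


The equalizer of f and the zero map is ker(f).
By the rank-nullity theorem: dim(ker(f)) = dim(domain) - rank(f).
dim(ker(f)) = 6 - 1 = 5

5


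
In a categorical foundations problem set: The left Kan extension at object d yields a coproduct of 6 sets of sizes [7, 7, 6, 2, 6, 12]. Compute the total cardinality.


Pointwise, the left Kan extension (Lan_F H)(d) is the colimit, indexed
by the comma category (F downarrow d), of H composed with the
projection (F downarrow d) -> C. Here that colimit is given
as a coproduct (disjoint union) of sets, so its cardinality is the
sum of the sizes of the summands.
Coproduct of sets with sizes: 7 + 7 + 6 + 2 + 6 + 12
= 40

40


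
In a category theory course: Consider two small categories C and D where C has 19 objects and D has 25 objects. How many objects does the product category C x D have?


The product category C x D has objects that are pairs (c, d).
Number of pairs = |Ob(C)| * |Ob(D)| = 19 * 25 = 475

475


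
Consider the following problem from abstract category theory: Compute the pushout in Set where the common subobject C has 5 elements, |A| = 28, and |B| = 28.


The pushout A +_C B identifies the images of C in A and B.
|A +_C B| = |A| + |B| - |C| (for injections).
= 28 + 28 - 5 = 51

51


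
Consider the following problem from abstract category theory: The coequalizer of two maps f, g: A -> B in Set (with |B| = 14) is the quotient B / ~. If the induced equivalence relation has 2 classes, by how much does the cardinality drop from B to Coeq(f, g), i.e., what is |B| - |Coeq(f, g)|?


The coequalizer Coeq(f, g) = B / ~ has one element per equivalence class.
|B| = 14, |Coeq(f, g)| = 2.
|B| - |Coeq(f, g)| = 14 - 2 = 12.

12


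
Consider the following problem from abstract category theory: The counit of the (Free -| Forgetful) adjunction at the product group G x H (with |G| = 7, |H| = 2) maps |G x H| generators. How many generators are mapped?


The counit epsilon_K: F(U(K)) -> K of the Free-Forgetful adjunction
maps |K| generators of F(U(K)) into K. For K = G x H (the product group),
|G x H| = |G| * |H|.
Total generators mapped = 7 * 2 = 14.

14


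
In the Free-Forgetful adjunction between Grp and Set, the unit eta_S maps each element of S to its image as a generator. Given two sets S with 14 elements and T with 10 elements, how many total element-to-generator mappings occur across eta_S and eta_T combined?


The unit eta_X: X -> U(F(X)) of the Free-Forgetful adjunction
maps each element of X to a generator of F(X). For X = S + T (disjoint
union in Set), |S + T| = |S| + |T|.
Total mappings = 14 + 10 = 24.

24


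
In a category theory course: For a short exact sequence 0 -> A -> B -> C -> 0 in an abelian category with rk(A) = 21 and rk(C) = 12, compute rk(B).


For a short exact sequence 0 -> A -> B -> C -> 0,
rank is additive: rank(B) = rank(A) + rank(C).
rank(B) = 21 + 12 = 33

33


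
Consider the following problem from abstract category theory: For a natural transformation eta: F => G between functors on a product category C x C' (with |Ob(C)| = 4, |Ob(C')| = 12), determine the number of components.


A natural transformation eta: F => G assigns one component morphism per
object of the domain category.
The domain is the product category C x C', so
|Ob(C x C')| = |Ob(C)| * |Ob(C')| = 4 * 12 = 48.
Therefore eta has 48 component morphisms.

48


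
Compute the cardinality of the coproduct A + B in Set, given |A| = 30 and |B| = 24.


In Set, the coproduct A + B is the disjoint union.
|A + B| = |A| + |B| = 30 + 24 = 54

54


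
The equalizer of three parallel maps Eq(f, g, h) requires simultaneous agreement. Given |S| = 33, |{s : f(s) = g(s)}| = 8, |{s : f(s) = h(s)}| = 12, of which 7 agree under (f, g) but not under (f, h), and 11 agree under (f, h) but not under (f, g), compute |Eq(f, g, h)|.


Eq(f, g, h) is the triple-agreement set: points in S where all three
maps take the same value. Using inclusion-exclusion on the pairwise data:
Pair (f, g) agrees on 8 points; pair (f, h) on 12 points.
Points agreeing under (f, g) but not (f, h) = 7; under (f, h) but not (f, g) = 11.
Triple-agreement = agreement-in-(f, g) minus points that agree under (f, g) but not (f, h):
|Eq(f, g, h)| = 8 - 7 = 1
(cross-check via (f, h): 12 - 11 = 1.)

1


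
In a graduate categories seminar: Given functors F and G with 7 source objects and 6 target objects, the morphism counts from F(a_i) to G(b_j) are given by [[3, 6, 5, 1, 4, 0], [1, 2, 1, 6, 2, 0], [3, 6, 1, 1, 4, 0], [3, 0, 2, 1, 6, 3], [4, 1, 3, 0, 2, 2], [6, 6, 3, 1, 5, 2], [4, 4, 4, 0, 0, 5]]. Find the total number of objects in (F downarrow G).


Objects of (F downarrow G) are triples (a, b, h: F(a)->G(b)).
The count equals the sum of all entries in the hom-matrix.
sum(row 0) = 19
sum(row 1) = 12
sum(row 2) = 15
sum(row 3) = 15
sum(row 4) = 12
sum(row 5) = 23
sum(row 6) = 17
Grand total = 113

113


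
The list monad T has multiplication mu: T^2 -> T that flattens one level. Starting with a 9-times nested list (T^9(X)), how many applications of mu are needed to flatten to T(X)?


Each application of mu: T^2 -> T removes one layer of nesting.
Starting at depth 9 (i.e., T^9(X)), we need to reach T(X).
Number of mu applications = 9 - 1 = 8

8


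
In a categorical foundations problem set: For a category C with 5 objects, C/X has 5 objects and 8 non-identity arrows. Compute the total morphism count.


In the slice category C/X, objects are morphisms to X.
Identity morphisms: 5 (one per object of C/X).
Non-identity morphisms: 8.
Total = 5 + 8 = 13

13


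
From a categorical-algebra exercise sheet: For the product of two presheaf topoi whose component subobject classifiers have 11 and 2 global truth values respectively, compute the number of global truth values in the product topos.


In a product of presheaf topoi E_1 x E_2, the subobject classifier
is Omega = Omega_1 x Omega_2 (componentwise), so
|Omega(top)| = |Omega_1(top_1)| * |Omega_2(top_2)|.
= 11 * 2 = 22.

22


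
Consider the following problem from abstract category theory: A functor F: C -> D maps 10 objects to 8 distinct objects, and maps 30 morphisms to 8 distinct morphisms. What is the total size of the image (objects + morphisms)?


The image of F consists of distinct objects and distinct morphisms.
|Im(F)| on objects = 8
|Im(F)| on morphisms = 8
Total image cardinality = 8 + 8 = 16

16


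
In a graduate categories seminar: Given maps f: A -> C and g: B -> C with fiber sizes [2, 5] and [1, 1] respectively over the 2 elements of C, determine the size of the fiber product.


The pullback A x_C B consists of pairs (a, b) with f(a) = g(b).
For each element c in C, the fiber product has |f^-1(c)| * |g^-1(c)| elements.
Summing over C: 2 * 1 + 5 * 1
= 2 + 5 = 7

7


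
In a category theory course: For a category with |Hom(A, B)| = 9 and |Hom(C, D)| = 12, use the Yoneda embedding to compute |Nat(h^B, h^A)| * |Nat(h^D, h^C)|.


By the Yoneda lemma, Nat(h^B, h^A) is isomorphic to Hom(A, B),
so |Nat(h^B, h^A)| = |Hom(A, B)| and |Nat(h^D, h^C)| = |Hom(C, D)|.
|Hom(A, B)| = 9, |Hom(C, D)| = 12.
|Nat(h^B, h^A) x Nat(h^D, h^C)| = 9 * 12 = 108

108


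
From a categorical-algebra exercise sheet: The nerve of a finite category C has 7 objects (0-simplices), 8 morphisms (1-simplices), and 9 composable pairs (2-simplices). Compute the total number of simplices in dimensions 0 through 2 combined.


The 2-skeleton of the nerve N(C) consists of simplices in dimensions 0, 1, 2:
  |N(C)_0| = 7 (objects)
  |N(C)_1| = 8 (morphisms)
  |N(C)_2| = 9 (composable pairs)
Total = 7 + 8 + 9 = 24

24


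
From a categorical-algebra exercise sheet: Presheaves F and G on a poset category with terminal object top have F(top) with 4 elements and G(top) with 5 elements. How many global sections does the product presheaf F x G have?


Global sections of a presheaf on a poset with terminal top satisfy
Gamma(H) ~ H(top). Presheaves admit pointwise products, so
(F x G)(top) = F(top) x G(top) (Cartesian product).
|Gamma(F x G)| = |F(top)| * |G(top)| = 4 * 5 = 20.

20


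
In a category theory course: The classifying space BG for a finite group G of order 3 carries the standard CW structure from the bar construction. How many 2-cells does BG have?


In the bar-construction CW model of BG, the n-cells are indexed by
n-tuples [g_1|...|g_n] of non-identity elements of G (degenerate
simplices with some g_i = e do not contribute cells), so there are
(|G| - 1)^n n-cells.
For dim = 2 with |G| = 3:
cells = (3 - 1)^2 = 2^2 = 4

4


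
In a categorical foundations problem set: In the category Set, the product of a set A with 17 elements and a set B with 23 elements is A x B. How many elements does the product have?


In Set, the product A x B is the Cartesian product.
By the universal property, |A x B| = |A| * |B|.
|A x B| = 17 * 23 = 391

391


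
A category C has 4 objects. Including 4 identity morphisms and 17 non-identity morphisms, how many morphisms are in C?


Each object has an identity morphism, giving 4 identities.
Adding the 17 non-identity morphisms:
Total = 4 + 17 = 21

21


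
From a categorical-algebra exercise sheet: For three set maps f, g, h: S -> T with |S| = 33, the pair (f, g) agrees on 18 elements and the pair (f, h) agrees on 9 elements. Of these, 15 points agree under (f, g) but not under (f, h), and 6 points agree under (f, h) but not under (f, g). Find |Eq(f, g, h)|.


Eq(f, g, h) is the triple-agreement set: points in S where all three
maps take the same value. Using inclusion-exclusion on the pairwise data:
Pair (f, g) agrees on 18 points; pair (f, h) on 9 points.
Points agreeing under (f, g) but not (f, h) = 15; under (f, h) but not (f, g) = 6.
Triple-agreement = agreement-in-(f, g) minus points that agree under (f, g) but not (f, h):
|Eq(f, g, h)| = 18 - 15 = 3
(cross-check via (f, h): 9 - 6 = 3.)

3


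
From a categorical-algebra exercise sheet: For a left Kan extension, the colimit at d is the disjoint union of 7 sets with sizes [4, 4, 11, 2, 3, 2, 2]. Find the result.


Pointwise, the left Kan extension (Lan_F H)(d) is the colimit, indexed
by the comma category (F downarrow d), of H composed with the
projection (F downarrow d) -> C. Here that colimit is given
as a coproduct (disjoint union) of sets, so its cardinality is the
sum of the sizes of the summands.
Coproduct of sets with sizes: 4 + 4 + 11 + 2 + 3 + 2 + 2
= 28

28


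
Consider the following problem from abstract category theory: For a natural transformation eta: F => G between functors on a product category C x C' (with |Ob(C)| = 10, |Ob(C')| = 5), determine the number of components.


A natural transformation eta: F => G assigns one component morphism per
object of the domain category.
The domain is the product category C x C', so
|Ob(C x C')| = |Ob(C)| * |Ob(C')| = 10 * 5 = 50.
Therefore eta has 50 component morphisms.

50


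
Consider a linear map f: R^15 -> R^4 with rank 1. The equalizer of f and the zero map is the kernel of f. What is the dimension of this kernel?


The equalizer of f and the zero map is ker(f).
By the rank-nullity theorem: dim(ker(f)) = dim(domain) - rank(f).
dim(ker(f)) = 15 - 1 = 14

14


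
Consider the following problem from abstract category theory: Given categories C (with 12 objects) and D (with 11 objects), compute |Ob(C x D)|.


The product category C x D has objects that are pairs (c, d).
Number of pairs = |Ob(C)| * |Ob(D)| = 12 * 11 = 132

132


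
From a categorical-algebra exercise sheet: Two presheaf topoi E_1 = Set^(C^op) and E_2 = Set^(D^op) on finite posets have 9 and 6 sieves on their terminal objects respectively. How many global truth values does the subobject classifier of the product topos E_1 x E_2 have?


In a product of presheaf topoi E_1 x E_2, the subobject classifier
is Omega = Omega_1 x Omega_2 (componentwise), so
|Omega(top)| = |Omega_1(top_1)| * |Omega_2(top_2)|.
= 9 * 6 = 54.

54


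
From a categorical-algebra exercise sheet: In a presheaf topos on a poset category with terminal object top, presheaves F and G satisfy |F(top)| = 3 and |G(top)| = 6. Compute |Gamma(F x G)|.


Global sections of a presheaf on a poset with terminal top satisfy
Gamma(H) ~ H(top). Presheaves admit pointwise products, so
(F x G)(top) = F(top) x G(top) (Cartesian product).
|Gamma(F x G)| = |F(top)| * |G(top)| = 3 * 6 = 18.

18


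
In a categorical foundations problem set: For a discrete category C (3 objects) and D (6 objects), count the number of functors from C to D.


A functor from a discrete category C to D is determined by
where each object maps. Each of the 3 objects of C can map
to any of the 6 objects of D independently.
Number of functors = 6^3 = 216

216


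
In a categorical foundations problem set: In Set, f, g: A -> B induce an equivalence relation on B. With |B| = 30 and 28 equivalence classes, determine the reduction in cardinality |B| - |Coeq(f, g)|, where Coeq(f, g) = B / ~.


The coequalizer Coeq(f, g) = B / ~ has one element per equivalence class.
|B| = 30, |Coeq(f, g)| = 28.
|B| - |Coeq(f, g)| = 30 - 28 = 2.

2


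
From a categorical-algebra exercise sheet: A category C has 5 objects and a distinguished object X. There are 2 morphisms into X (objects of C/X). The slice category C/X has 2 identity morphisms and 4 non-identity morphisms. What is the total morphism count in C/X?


In the slice category C/X, objects are morphisms to X.
Identity morphisms: 2 (one per object of C/X).
Non-identity morphisms: 4.
Total = 2 + 4 = 6

6


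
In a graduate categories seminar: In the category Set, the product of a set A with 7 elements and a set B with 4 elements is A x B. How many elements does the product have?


In Set, the product A x B is the Cartesian product.
By the universal property, |A x B| = |A| * |B|.
|A x B| = 7 * 4 = 28

28


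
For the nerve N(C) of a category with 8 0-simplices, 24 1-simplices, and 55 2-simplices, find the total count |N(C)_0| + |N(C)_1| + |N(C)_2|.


The 2-skeleton of the nerve N(C) consists of simplices in dimensions 0, 1, 2:
  |N(C)_0| = 8 (objects)
  |N(C)_1| = 24 (morphisms)
  |N(C)_2| = 55 (composable pairs)
Total = 8 + 24 + 55 = 87

87


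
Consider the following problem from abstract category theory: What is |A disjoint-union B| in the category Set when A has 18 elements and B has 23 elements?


In Set, the coproduct A + B is the disjoint union.
|A + B| = |A| + |B| = 18 + 23 = 41

41


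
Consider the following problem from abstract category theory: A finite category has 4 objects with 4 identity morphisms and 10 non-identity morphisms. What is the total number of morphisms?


Each object has an identity morphism, giving 4 identities.
Adding the 10 non-identity morphisms:
Total = 4 + 10 = 14

14


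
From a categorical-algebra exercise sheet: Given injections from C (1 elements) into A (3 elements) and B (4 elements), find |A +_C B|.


The pushout A +_C B identifies the images of C in A and B.
|A +_C B| = |A| + |B| - |C| (for injections).
= 3 + 4 - 1 = 6

6


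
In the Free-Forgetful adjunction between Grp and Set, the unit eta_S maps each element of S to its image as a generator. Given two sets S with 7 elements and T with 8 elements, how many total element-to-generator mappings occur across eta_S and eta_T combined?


The unit eta_X: X -> U(F(X)) of the Free-Forgetful adjunction
maps each element of X to a generator of F(X). For X = S + T (disjoint
union in Set), |S + T| = |S| + |T|.
Total mappings = 7 + 8 = 15.

15


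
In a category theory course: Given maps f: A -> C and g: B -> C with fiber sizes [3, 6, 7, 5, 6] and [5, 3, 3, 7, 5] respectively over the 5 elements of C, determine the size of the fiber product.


The pullback A x_C B consists of pairs (a, b) with f(a) = g(b).
For each element c in C, the fiber product has |f^-1(c)| * |g^-1(c)| elements.
Summing over C: 3 * 5 + 6 * 3 + 7 * 3 + 5 * 7 + 6 * 5
= 15 + 18 + 21 + 35 + 30 = 119

119


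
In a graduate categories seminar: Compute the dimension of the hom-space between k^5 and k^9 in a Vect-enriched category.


In Vect-enriched categories, Hom(k^n, k^m) is the space of m x n matrices.
dim(Hom(k^5, k^9)) = 9 * 5 = 45

45


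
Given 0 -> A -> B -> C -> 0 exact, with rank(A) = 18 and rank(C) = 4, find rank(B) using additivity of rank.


For a short exact sequence 0 -> A -> B -> C -> 0,
rank is additive: rank(B) = rank(A) + rank(C).
rank(B) = 18 + 4 = 22

22


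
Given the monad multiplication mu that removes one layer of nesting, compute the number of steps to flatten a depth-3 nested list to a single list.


Each application of mu: T^2 -> T removes one layer of nesting.
Starting at depth 3 (i.e., T^3(X)), we need to reach T(X).
Number of mu applications = 3 - 1 = 2

2


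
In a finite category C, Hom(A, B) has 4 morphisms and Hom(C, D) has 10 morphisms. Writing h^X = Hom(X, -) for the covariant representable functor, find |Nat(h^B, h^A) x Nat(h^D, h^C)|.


By the Yoneda lemma, Nat(h^B, h^A) is isomorphic to Hom(A, B),
so |Nat(h^B, h^A)| = |Hom(A, B)| and |Nat(h^D, h^C)| = |Hom(C, D)|.
|Hom(A, B)| = 4, |Hom(C, D)| = 10.
|Nat(h^B, h^A) x Nat(h^D, h^C)| = 4 * 10 = 40

40


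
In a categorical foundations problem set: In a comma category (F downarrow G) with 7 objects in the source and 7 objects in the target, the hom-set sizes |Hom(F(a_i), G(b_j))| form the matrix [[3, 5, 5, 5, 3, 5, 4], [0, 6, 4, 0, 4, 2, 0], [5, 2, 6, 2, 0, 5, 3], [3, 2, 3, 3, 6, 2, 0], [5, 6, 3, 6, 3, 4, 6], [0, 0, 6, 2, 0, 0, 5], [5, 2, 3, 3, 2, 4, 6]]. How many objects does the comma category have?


Objects of (F downarrow G) are triples (a, b, h: F(a)->G(b)).
The count equals the sum of all entries in the hom-matrix.
sum(row 0) = 30
sum(row 1) = 16
sum(row 2) = 23
sum(row 3) = 19
sum(row 4) = 33
sum(row 5) = 13
sum(row 6) = 25
Grand total = 159

159


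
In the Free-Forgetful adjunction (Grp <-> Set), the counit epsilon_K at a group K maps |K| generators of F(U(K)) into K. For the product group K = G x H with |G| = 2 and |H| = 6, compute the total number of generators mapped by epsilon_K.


The counit epsilon_K: F(U(K)) -> K of the Free-Forgetful adjunction
maps |K| generators of F(U(K)) into K. For K = G x H (the product group),
|G x H| = |G| * |H|.
Total generators mapped = 2 * 6 = 12.

12


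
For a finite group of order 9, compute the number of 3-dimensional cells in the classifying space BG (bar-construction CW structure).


In the bar-construction CW model of BG, the n-cells are indexed by
n-tuples [g_1|...|g_n] of non-identity elements of G (degenerate
simplices with some g_i = e do not contribute cells), so there are
(|G| - 1)^n n-cells.
For dim = 3 with |G| = 9:
cells = (9 - 1)^3 = 8^3 = 512

512


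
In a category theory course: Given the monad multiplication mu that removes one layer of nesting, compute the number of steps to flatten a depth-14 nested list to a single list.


Each application of mu: T^2 -> T removes one layer of nesting.
Starting at depth 14 (i.e., T^14(X)), we need to reach T(X).
Number of mu applications = 14 - 1 = 13

13


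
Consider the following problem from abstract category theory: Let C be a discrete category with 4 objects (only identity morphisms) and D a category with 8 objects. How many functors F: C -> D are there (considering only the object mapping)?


A functor from a discrete category C to D is determined by
where each object maps. Each of the 4 objects of C can map
to any of the 8 objects of D independently.
Number of functors = 8^4 = 4096

4096


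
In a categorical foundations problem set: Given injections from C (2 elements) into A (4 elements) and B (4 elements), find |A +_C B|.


The pushout A +_C B identifies the images of C in A and B.
|A +_C B| = |A| + |B| - |C| (for injections).
= 4 + 4 - 2 = 6

6


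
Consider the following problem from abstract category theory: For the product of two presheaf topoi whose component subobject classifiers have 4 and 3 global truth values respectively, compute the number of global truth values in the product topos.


In a product of presheaf topoi E_1 x E_2, the subobject classifier
is Omega = Omega_1 x Omega_2 (componentwise), so
|Omega(top)| = |Omega_1(top_1)| * |Omega_2(top_2)|.
= 4 * 3 = 12.

12


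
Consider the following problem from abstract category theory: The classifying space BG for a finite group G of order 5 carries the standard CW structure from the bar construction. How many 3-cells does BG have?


In the bar-construction CW model of BG, the n-cells are indexed by
n-tuples [g_1|...|g_n] of non-identity elements of G (degenerate
simplices with some g_i = e do not contribute cells), so there are
(|G| - 1)^n n-cells.
For dim = 3 with |G| = 5:
cells = (5 - 1)^3 = 4^3 = 64

64


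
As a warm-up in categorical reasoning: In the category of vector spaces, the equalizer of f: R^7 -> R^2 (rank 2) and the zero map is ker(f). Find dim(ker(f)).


The equalizer of f and the zero map is ker(f).
By the rank-nullity theorem: dim(ker(f)) = dim(domain) - rank(f).
dim(ker(f)) = 7 - 2 = 5

5


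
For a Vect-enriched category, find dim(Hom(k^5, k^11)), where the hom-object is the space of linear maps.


In Vect-enriched categories, Hom(k^n, k^m) is the space of m x n matrices.
dim(Hom(k^5, k^11)) = 11 * 5 = 55

55


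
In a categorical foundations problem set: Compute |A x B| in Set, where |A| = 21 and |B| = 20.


In Set, the product A x B is the Cartesian product.
By the universal property, |A x B| = |A| * |B|.
|A x B| = 21 * 20 = 420

420


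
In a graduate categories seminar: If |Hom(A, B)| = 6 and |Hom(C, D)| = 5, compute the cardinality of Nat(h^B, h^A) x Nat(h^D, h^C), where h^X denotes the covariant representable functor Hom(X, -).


By the Yoneda lemma, Nat(h^B, h^A) is isomorphic to Hom(A, B),
so |Nat(h^B, h^A)| = |Hom(A, B)| and |Nat(h^D, h^C)| = |Hom(C, D)|.
|Hom(A, B)| = 6, |Hom(C, D)| = 5.
|Nat(h^B, h^A) x Nat(h^D, h^C)| = 6 * 5 = 30

30


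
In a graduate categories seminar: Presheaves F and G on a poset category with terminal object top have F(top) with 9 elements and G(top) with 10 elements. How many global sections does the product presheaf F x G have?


Global sections of a presheaf on a poset with terminal top satisfy
Gamma(H) ~ H(top). Presheaves admit pointwise products, so
(F x G)(top) = F(top) x G(top) (Cartesian product).
|Gamma(F x G)| = |F(top)| * |G(top)| = 9 * 10 = 90.

90


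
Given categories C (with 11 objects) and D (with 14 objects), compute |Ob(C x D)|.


The product category C x D has objects that are pairs (c, d).
Number of pairs = |Ob(C)| * |Ob(D)| = 11 * 14 = 154

154


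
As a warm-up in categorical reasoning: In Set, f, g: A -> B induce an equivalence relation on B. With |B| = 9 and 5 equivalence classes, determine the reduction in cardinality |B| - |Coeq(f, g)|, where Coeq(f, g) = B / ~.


The coequalizer Coeq(f, g) = B / ~ has one element per equivalence class.
|B| = 9, |Coeq(f, g)| = 5.
|B| - |Coeq(f, g)| = 9 - 5 = 4.

4


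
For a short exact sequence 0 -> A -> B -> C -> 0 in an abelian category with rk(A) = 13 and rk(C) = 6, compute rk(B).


For a short exact sequence 0 -> A -> B -> C -> 0,
rank is additive: rank(B) = rank(A) + rank(C).
rank(B) = 13 + 6 = 19

19


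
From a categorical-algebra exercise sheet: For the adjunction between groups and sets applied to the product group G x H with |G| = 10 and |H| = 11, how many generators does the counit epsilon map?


The counit epsilon_K: F(U(K)) -> K of the Free-Forgetful adjunction
maps |K| generators of F(U(K)) into K. For K = G x H (the product group),
|G x H| = |G| * |H|.
Total generators mapped = 10 * 11 = 110.

110


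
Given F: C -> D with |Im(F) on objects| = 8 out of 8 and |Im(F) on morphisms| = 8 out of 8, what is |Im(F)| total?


The image of F consists of distinct objects and distinct morphisms.
|Im(F)| on objects = 8
|Im(F)| on morphisms = 8
Total image cardinality = 8 + 8 = 16

16


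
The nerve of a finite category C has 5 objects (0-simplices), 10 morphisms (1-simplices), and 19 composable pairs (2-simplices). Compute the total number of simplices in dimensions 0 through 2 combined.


The 2-skeleton of the nerve N(C) consists of simplices in dimensions 0, 1, 2:
  |N(C)_0| = 5 (objects)
  |N(C)_1| = 10 (morphisms)
  |N(C)_2| = 19 (composable pairs)
Total = 5 + 10 + 19 = 34

34


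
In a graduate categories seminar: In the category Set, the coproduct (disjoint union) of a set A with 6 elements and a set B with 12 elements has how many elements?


In Set, the coproduct A + B is the disjoint union.
|A + B| = |A| + |B| = 6 + 12 = 18

18


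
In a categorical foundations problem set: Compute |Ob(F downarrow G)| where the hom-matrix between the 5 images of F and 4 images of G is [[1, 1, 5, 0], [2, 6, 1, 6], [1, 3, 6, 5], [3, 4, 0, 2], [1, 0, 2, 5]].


Objects of (F downarrow G) are triples (a, b, h: F(a)->G(b)).
The count equals the sum of all entries in the hom-matrix.
sum(row 0) = 7
sum(row 1) = 15
sum(row 2) = 15
sum(row 3) = 9
sum(row 4) = 8
Grand total = 54

54


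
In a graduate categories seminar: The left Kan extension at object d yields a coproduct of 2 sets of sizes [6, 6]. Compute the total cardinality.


Pointwise, the left Kan extension (Lan_F H)(d) is the colimit, indexed
by the comma category (F downarrow d), of H composed with the
projection (F downarrow d) -> C. Here that colimit is given
as a coproduct (disjoint union) of sets, so its cardinality is the
sum of the sizes of the summands.
Coproduct of sets with sizes: 6 + 6
= 12

12


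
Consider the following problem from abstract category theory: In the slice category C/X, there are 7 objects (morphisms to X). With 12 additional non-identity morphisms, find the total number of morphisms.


In the slice category C/X, objects are morphisms to X.
Identity morphisms: 7 (one per object of C/X).
Non-identity morphisms: 12.
Total = 7 + 12 = 19

19


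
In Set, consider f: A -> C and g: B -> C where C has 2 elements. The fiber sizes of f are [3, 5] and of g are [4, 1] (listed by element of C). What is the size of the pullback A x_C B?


The pullback A x_C B consists of pairs (a, b) with f(a) = g(b).
For each element c in C, the fiber product has |f^-1(c)| * |g^-1(c)| elements.
Summing over C: 3 * 4 + 5 * 1
= 12 + 5 = 17

17


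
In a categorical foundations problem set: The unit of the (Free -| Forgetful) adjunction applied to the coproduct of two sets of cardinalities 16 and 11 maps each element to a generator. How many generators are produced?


The unit eta_X: X -> U(F(X)) of the Free-Forgetful adjunction
maps each element of X to a generator of F(X). For X = S + T (disjoint
union in Set), |S + T| = |S| + |T|.
Total mappings = 16 + 11 = 27.

27


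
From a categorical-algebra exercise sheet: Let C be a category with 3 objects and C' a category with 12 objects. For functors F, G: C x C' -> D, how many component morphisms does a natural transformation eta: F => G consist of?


A natural transformation eta: F => G assigns one component morphism per
object of the domain category.
The domain is the product category C x C', so
|Ob(C x C')| = |Ob(C)| * |Ob(C')| = 3 * 12 = 36.
Therefore eta has 36 component morphisms.

36


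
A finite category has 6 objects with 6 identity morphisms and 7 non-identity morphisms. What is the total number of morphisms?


Each object has an identity morphism, giving 6 identities.
Adding the 7 non-identity morphisms:
Total = 6 + 7 = 13

13


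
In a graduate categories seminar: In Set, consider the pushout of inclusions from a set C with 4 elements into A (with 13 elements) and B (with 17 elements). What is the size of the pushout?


The pushout A +_C B identifies the images of C in A and B.
|A +_C B| = |A| + |B| - |C| (for injections).
= 13 + 17 - 4 = 26

26


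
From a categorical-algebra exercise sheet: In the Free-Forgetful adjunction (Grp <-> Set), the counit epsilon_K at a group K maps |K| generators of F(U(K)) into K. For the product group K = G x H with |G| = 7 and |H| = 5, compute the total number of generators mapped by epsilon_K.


The counit epsilon_K: F(U(K)) -> K of the Free-Forgetful adjunction
maps |K| generators of F(U(K)) into K. For K = G x H (the product group),
|G x H| = |G| * |H|.
Total generators mapped = 7 * 5 = 35.

35


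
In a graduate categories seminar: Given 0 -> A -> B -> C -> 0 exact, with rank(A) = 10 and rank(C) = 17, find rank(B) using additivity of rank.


For a short exact sequence 0 -> A -> B -> C -> 0,
rank is additive: rank(B) = rank(A) + rank(C).
rank(B) = 10 + 17 = 27

27


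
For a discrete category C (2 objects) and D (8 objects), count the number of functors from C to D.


A functor from a discrete category C to D is determined by
where each object maps. Each of the 2 objects of C can map
to any of the 8 objects of D independently.
Number of functors = 8^2 = 64

64


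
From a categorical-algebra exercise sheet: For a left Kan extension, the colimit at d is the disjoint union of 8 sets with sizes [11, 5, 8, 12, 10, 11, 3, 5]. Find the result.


Pointwise, the left Kan extension (Lan_F H)(d) is the colimit, indexed
by the comma category (F downarrow d), of H composed with the
projection (F downarrow d) -> C. Here that colimit is given
as a coproduct (disjoint union) of sets, so its cardinality is the
sum of the sizes of the summands.
Coproduct of sets with sizes: 11 + 5 + 8 + 12 + 10 + 11 + 3 + 5
= 65

65


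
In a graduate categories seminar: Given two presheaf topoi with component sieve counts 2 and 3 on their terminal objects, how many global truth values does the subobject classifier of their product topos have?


In a product of presheaf topoi E_1 x E_2, the subobject classifier
is Omega = Omega_1 x Omega_2 (componentwise), so
|Omega(top)| = |Omega_1(top_1)| * |Omega_2(top_2)|.
= 2 * 3 = 6.

6


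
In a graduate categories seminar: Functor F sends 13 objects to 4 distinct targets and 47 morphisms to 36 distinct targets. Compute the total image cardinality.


The image of F consists of distinct objects and distinct morphisms.
|Im(F)| on objects = 4
|Im(F)| on morphisms = 36
Total image cardinality = 4 + 36 = 40

40


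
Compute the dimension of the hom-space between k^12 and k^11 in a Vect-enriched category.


In Vect-enriched categories, Hom(k^n, k^m) is the space of m x n matrices.
dim(Hom(k^12, k^11)) = 11 * 12 = 132

132


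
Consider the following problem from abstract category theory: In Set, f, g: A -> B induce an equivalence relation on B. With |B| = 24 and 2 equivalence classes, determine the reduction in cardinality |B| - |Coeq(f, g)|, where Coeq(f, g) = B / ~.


The coequalizer Coeq(f, g) = B / ~ has one element per equivalence class.
|B| = 24, |Coeq(f, g)| = 2.
|B| - |Coeq(f, g)| = 24 - 2 = 22.

22


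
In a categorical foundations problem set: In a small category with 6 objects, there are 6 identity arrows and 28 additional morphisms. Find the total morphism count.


Each object has an identity morphism, giving 6 identities.
Adding the 28 non-identity morphisms:
Total = 6 + 28 = 34

34


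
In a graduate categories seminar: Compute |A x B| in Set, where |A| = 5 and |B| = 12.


In Set, the product A x B is the Cartesian product.
By the universal property, |A x B| = |A| * |B|.
|A x B| = 5 * 12 = 60

60


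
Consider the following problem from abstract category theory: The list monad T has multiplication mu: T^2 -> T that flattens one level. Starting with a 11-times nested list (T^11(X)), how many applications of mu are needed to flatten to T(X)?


Each application of mu: T^2 -> T removes one layer of nesting.
Starting at depth 11 (i.e., T^11(X)), we need to reach T(X).
Number of mu applications = 11 - 1 = 10

10


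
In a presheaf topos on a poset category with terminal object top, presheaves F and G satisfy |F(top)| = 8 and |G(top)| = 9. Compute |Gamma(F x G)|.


Global sections of a presheaf on a poset with terminal top satisfy
Gamma(H) ~ H(top). Presheaves admit pointwise products, so
(F x G)(top) = F(top) x G(top) (Cartesian product).
|Gamma(F x G)| = |F(top)| * |G(top)| = 8 * 9 = 72.

72


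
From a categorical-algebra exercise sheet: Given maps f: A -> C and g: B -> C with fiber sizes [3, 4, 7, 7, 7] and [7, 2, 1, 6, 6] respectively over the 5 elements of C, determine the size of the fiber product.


The pullback A x_C B consists of pairs (a, b) with f(a) = g(b).
For each element c in C, the fiber product has |f^-1(c)| * |g^-1(c)| elements.
Summing over C: 3 * 7 + 4 * 2 + 7 * 1 + 7 * 6 + 7 * 6
= 21 + 8 + 7 + 42 + 42 = 120

120


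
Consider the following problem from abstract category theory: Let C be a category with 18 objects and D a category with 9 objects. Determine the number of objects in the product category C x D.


The product category C x D has objects that are pairs (c, d).
Number of pairs = |Ob(C)| * |Ob(D)| = 18 * 9 = 162

162


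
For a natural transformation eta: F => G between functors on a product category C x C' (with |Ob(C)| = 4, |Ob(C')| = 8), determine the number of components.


A natural transformation eta: F => G assigns one component morphism per
object of the domain category.
The domain is the product category C x C', so
|Ob(C x C')| = |Ob(C)| * |Ob(C')| = 4 * 8 = 32.
Therefore eta has 32 component morphisms.

32


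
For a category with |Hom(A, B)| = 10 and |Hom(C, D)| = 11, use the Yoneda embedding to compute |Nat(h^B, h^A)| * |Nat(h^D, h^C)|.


By the Yoneda lemma, Nat(h^B, h^A) is isomorphic to Hom(A, B),
so |Nat(h^B, h^A)| = |Hom(A, B)| and |Nat(h^D, h^C)| = |Hom(C, D)|.
|Hom(A, B)| = 10, |Hom(C, D)| = 11.
|Nat(h^B, h^A) x Nat(h^D, h^C)| = 10 * 11 = 110

110


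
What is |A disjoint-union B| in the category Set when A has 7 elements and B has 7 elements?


In Set, the coproduct A + B is the disjoint union.
|A + B| = |A| + |B| = 7 + 7 = 14

14


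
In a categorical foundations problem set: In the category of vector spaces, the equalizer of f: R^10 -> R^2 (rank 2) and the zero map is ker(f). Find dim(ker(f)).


The equalizer of f and the zero map is ker(f).
By the rank-nullity theorem: dim(ker(f)) = dim(domain) - rank(f).
dim(ker(f)) = 10 - 2 = 8

8


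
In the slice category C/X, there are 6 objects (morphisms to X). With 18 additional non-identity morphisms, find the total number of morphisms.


In the slice category C/X, objects are morphisms to X.
Identity morphisms: 6 (one per object of C/X).
Non-identity morphisms: 18.
Total = 6 + 18 = 24

24


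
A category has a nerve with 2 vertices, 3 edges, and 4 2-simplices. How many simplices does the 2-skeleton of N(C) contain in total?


The 2-skeleton of the nerve N(C) consists of simplices in dimensions 0, 1, 2:
  |N(C)_0| = 2 (objects)
  |N(C)_1| = 3 (morphisms)
  |N(C)_2| = 4 (composable pairs)
Total = 2 + 3 + 4 = 9

9


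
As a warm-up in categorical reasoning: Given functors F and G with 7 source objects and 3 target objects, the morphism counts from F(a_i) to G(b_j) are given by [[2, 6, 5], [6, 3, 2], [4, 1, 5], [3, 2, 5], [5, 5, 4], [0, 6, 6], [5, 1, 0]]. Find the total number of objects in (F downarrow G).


Objects of (F downarrow G) are triples (a, b, h: F(a)->G(b)).
The count equals the sum of all entries in the hom-matrix.
sum(row 0) = 13
sum(row 1) = 11
sum(row 2) = 10
sum(row 3) = 10
sum(row 4) = 14
sum(row 5) = 12
sum(row 6) = 6
Grand total = 76

76


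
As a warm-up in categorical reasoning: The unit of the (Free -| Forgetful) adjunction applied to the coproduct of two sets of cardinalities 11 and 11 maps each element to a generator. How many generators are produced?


The unit eta_X: X -> U(F(X)) of the Free-Forgetful adjunction
maps each element of X to a generator of F(X). For X = S + T (disjoint
union in Set), |S + T| = |S| + |T|.
Total mappings = 11 + 11 = 22.

22


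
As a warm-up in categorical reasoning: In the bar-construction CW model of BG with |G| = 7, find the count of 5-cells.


In the bar-construction CW model of BG, the n-cells are indexed by
n-tuples [g_1|...|g_n] of non-identity elements of G (degenerate
simplices with some g_i = e do not contribute cells), so there are
(|G| - 1)^n n-cells.
For dim = 5 with |G| = 7:
cells = (7 - 1)^5 = 6^5 = 7776

7776


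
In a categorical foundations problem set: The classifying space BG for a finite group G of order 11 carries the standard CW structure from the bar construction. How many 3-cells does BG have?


In the bar-construction CW model of BG, the n-cells are indexed by
n-tuples [g_1|...|g_n] of non-identity elements of G (degenerate
simplices with some g_i = e do not contribute cells), so there are
(|G| - 1)^n n-cells.
For dim = 3 with |G| = 11:
cells = (11 - 1)^3 = 10^3 = 1000

1000


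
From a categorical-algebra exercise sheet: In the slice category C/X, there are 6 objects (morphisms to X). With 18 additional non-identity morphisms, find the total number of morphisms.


In the slice category C/X, objects are morphisms to X.
Identity morphisms: 6 (one per object of C/X).
Non-identity morphisms: 18.
Total = 6 + 18 = 24

24


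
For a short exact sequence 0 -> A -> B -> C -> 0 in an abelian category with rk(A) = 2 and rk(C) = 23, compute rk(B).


For a short exact sequence 0 -> A -> B -> C -> 0,
rank is additive: rank(B) = rank(A) + rank(C).
rank(B) = 2 + 23 = 25

25


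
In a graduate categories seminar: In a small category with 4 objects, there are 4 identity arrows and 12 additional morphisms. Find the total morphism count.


Each object has an identity morphism, giving 4 identities.
Adding the 12 non-identity morphisms:
Total = 4 + 12 = 16

16


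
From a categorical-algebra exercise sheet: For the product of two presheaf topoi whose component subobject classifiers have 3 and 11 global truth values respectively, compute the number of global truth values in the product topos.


In a product of presheaf topoi E_1 x E_2, the subobject classifier
is Omega = Omega_1 x Omega_2 (componentwise), so
|Omega(top)| = |Omega_1(top_1)| * |Omega_2(top_2)|.
= 3 * 11 = 33.

33


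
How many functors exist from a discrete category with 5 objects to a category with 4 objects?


A functor from a discrete category C to D is determined by
where each object maps. Each of the 5 objects of C can map
to any of the 4 objects of D independently.
Number of functors = 4^5 = 1024

1024


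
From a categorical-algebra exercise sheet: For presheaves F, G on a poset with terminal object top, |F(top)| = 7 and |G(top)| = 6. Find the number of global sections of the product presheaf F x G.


Global sections of a presheaf on a poset with terminal top satisfy
Gamma(H) ~ H(top). Presheaves admit pointwise products, so
(F x G)(top) = F(top) x G(top) (Cartesian product).
|Gamma(F x G)| = |F(top)| * |G(top)| = 7 * 6 = 42.

42


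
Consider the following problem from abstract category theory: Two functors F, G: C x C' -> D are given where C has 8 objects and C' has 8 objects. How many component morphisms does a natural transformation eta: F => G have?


A natural transformation eta: F => G assigns one component morphism per
object of the domain category.
The domain is the product category C x C', so
|Ob(C x C')| = |Ob(C)| * |Ob(C')| = 8 * 8 = 64.
Therefore eta has 64 component morphisms.

64
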